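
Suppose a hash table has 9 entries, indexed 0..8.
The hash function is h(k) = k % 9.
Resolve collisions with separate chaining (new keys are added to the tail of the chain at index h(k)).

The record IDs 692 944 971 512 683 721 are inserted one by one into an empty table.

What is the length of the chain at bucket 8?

Insert 692: h=8, bucket 8 empty → new chain.
Insert 944: h=8, bucket 8 nonempty → append to chain.
Insert 971: h=8, bucket 8 nonempty → append to chain.
Insert 512: h=8, bucket 8 nonempty → append to chain.
Insert 683: h=8, bucket 8 nonempty → append to chain.
Insert 721: h=1, bucket 1 empty → new chain.
Final buckets:
0: —
1: 721
2: —
3: —
4: —
5: —
6: —
7: —
8: 692 -> 944 -> 971 -> 512 -> 683

5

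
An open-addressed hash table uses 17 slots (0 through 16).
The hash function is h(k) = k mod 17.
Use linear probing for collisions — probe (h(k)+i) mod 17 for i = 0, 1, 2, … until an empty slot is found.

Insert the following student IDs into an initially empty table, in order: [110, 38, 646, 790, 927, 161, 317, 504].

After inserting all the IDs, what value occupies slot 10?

Insert 110: h=8, slot 8 empty -> index 8.
Insert 38: h=4, slot 4 empty -> index 4.
Insert 646: h=0, slot 0 empty -> index 0.
Insert 790: h=8, slot 8 occupied -> index 9.
Insert 927: h=9, slot 9 occupied -> index 10.
Insert 161: h=8, slots 8,9,10 occupied -> index 11.
Insert 317: h=11, slot 11 occupied -> index 12.
Insert 504: h=11, slots 11,12 occupied -> index 13.
Table: [646, —, —, —, 38, —, —, —, 110, 790, 927, 161, 317, 504, —, —, —]

927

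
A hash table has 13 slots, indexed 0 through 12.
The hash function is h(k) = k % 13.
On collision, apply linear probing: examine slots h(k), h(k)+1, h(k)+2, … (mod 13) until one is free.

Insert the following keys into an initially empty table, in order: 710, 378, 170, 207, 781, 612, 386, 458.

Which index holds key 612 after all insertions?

4

710 hashes to 8; slot 8 is free -> place at 8.
378 hashes to 1; slot 1 is free -> place at 1.
170 hashes to 1; 1 taken -> place at 2.
207 hashes to 12; slot 12 is free -> place at 12.
781 hashes to 1; 1,2 taken -> place at 3.
612 hashes to 1; 1,2,3 taken -> place at 4.
386 hashes to 9; slot 9 is free -> place at 9.
458 hashes to 3; 3,4 taken -> place at 5.
Table: [-, 378, 170, 781, 612, 458, -, -, 710, 386, -, -, 207]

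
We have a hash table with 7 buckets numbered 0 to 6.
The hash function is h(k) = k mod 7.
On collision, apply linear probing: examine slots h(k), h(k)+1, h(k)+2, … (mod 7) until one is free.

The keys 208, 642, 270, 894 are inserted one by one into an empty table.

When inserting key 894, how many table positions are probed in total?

3

Insert 208: h=5, slot 5 empty → index 5.
Insert 642: h=5, slot 5 occupied → index 6.
Insert 270: h=4, slot 4 empty → index 4.
Insert 894: h=5, slots 5,6 occupied → index 0.
Table: [894, -, -, -, 270, 208, 642]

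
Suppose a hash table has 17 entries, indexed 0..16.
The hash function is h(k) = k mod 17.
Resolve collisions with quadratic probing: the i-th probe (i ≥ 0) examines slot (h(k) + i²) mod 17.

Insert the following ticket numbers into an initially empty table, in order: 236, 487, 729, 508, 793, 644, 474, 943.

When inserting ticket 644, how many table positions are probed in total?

236: h=15 => slot 15
487: h=11 => slot 11
729: h=15, probe 15,16 => slot 16
508: h=15, probe 15,16,2 => slot 2
793: h=11, probe 11,12 => slot 12
644: h=15, probe 15,16,2,7 => slot 7
474: h=15, probe 15,16,2,7,14 => slot 14
943: h=8 => slot 8
Table: [., ., 508, ., ., ., ., 644, 943, ., ., 487, 793, ., 474, 236, 729]

4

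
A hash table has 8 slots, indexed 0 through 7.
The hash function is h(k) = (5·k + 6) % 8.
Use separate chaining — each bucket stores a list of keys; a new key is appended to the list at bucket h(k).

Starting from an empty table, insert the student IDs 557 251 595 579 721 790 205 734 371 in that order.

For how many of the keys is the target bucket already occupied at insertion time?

5

Insert 557: h=7, bucket 7 empty -> new chain.
Insert 251: h=5, bucket 5 empty -> new chain.
Insert 595: h=5, bucket 5 nonempty -> append to chain.
Insert 579: h=5, bucket 5 nonempty -> append to chain.
Insert 721: h=3, bucket 3 empty -> new chain.
Insert 790: h=4, bucket 4 empty -> new chain.
Insert 205: h=7, bucket 7 nonempty -> append to chain.
Insert 734: h=4, bucket 4 nonempty -> append to chain.
Insert 371: h=5, bucket 5 nonempty -> append to chain.
Final buckets:
0: —
1: —
2: —
3: 721
4: 790 -> 734
5: 251 -> 595 -> 579 -> 371
6: —
7: 557 -> 205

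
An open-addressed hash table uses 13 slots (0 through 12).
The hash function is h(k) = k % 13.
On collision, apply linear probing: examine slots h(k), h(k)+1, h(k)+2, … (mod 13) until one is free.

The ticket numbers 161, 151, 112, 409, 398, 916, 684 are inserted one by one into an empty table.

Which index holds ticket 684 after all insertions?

11

Insert 161: h=5, slot 5 empty => index 5.
Insert 151: h=8, slot 8 empty => index 8.
Insert 112: h=8, slot 8 occupied => index 9.
Insert 409: h=6, slot 6 empty => index 6.
Insert 398: h=8, slots 8,9 occupied => index 10.
Insert 916: h=6, slot 6 occupied => index 7.
Insert 684: h=8, slots 8,9,10 occupied => index 11.
Table: [—, —, —, —, —, 161, 409, 916, 151, 112, 398, 684, —]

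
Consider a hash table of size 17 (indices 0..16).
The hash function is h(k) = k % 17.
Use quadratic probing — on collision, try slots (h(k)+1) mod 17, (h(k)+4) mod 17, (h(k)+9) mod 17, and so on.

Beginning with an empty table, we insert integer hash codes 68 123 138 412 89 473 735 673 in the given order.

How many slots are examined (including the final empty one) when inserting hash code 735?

68: h=0 -> slot 0
123: h=4 -> slot 4
138: h=2 -> slot 2
412: h=4, probe 4,5 -> slot 5
89: h=4, probe 4,5,8 -> slot 8
473: h=14 -> slot 14
735: h=4, probe 4,5,8,13 -> slot 13
673: h=10 -> slot 10
Table: [68, ∅, 138, ∅, 123, 412, ∅, ∅, 89, ∅, 673, ∅, ∅, 735, 473, ∅, ∅]

4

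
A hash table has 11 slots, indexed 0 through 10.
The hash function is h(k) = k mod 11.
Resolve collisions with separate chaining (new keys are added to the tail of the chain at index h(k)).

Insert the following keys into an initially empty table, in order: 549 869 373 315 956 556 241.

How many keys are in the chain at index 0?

1

549 → bucket 10
869 → bucket 0
373 → bucket 10 (collision)
315 → bucket 7
956 → bucket 10 (collision)
556 → bucket 6
241 → bucket 10 (collision)
Final buckets:
0: 869
1: -
2: -
3: -
4: -
5: -
6: 556
7: 315
8: -
9: -
10: 549 -> 373 -> 956 -> 241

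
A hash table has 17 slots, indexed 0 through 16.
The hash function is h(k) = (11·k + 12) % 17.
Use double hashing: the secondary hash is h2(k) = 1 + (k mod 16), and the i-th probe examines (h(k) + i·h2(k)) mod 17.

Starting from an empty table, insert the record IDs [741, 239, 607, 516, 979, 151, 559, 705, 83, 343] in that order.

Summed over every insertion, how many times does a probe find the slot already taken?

7

Insert 741: h=3, slot 3 empty → index 3.
Insert 239: h=6, slot 6 empty → index 6.
Insert 607: h=8, slot 8 empty → index 8.
Insert 516: h=10, slot 10 empty → index 10.
Insert 979: h=3, h2=4, slot 3 occupied → index 7.
Insert 151: h=7, h2=8, slot 7 occupied → index 15.
Insert 559: h=7, h2=16, slots 7,6 occupied → index 5.
Insert 705: h=15, h2=2, slot 15 occupied → index 0.
Insert 83: h=7, h2=4, slot 7 occupied → index 11.
Insert 343: h=11, h2=8, slot 11 occupied → index 2.
Table: [705, ∅, 343, 741, ∅, 559, 239, 979, 607, ∅, 516, 83, ∅, ∅, ∅, 151, ∅]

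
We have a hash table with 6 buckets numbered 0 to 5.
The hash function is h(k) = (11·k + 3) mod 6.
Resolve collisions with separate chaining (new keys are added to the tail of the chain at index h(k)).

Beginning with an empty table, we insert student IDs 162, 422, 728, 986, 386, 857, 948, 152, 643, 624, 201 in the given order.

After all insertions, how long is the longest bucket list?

Insert 162: h=3, bucket 3 empty → new chain.
Insert 422: h=1, bucket 1 empty → new chain.
Insert 728: h=1, bucket 1 nonempty → append to chain.
Insert 986: h=1, bucket 1 nonempty → append to chain.
Insert 386: h=1, bucket 1 nonempty → append to chain.
Insert 857: h=4, bucket 4 empty → new chain.
Insert 948: h=3, bucket 3 nonempty → append to chain.
Insert 152: h=1, bucket 1 nonempty → append to chain.
Insert 643: h=2, bucket 2 empty → new chain.
Insert 624: h=3, bucket 3 nonempty → append to chain.
Insert 201: h=0, bucket 0 empty → new chain.
Final buckets:
0: 201
1: 422 -> 728 -> 986 -> 386 -> 152
2: 643
3: 162 -> 948 -> 624
4: 857
5: —

5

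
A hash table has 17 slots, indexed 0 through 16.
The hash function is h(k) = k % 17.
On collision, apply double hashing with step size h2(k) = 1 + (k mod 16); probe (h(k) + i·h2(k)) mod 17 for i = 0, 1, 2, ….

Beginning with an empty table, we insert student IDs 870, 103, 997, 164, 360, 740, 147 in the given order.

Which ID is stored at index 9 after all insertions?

740

870 hashes to 3; slot 3 is free => place at 3.
103 hashes to 1; slot 1 is free => place at 1.
997 hashes to 11; slot 11 is free => place at 11.
164 hashes to 11, h2=5; 11 taken => place at 16.
360 hashes to 3, h2=9; 3 taken => place at 12.
740 hashes to 9; slot 9 is free => place at 9.
147 hashes to 11, h2=4; 11 taken => place at 15.
Table: [., 103, ., 870, ., ., ., ., ., 740, ., 997, 360, ., ., 147, 164]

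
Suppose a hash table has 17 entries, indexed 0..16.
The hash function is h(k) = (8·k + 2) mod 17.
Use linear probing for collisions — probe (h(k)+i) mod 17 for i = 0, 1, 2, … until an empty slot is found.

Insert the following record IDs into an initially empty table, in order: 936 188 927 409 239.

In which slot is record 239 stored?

Insert 936: h=10, slot 10 empty -> index 10.
Insert 188: h=10, slot 10 occupied -> index 11.
Insert 927: h=6, slot 6 empty -> index 6.
Insert 409: h=10, slots 10,11 occupied -> index 12.
Insert 239: h=10, slots 10,11,12 occupied -> index 13.
Table: [., ., ., ., ., ., 927, ., ., ., 936, 188, 409, 239, ., ., .]

13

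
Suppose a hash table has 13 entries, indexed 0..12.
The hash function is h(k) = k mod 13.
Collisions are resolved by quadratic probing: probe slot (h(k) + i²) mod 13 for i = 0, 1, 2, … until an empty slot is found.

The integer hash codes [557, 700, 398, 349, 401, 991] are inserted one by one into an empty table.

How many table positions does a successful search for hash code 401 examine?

557 hashes to 11; slot 11 is free → place at 11.
700 hashes to 11; 11 taken → place at 12.
398 hashes to 8; slot 8 is free → place at 8.
349 hashes to 11; 11,12 taken → place at 2.
401 hashes to 11; 11,12,2 taken → place at 7.
991 hashes to 3; slot 3 is free → place at 3.
Table: [., ., 349, 991, ., ., ., 401, 398, ., ., 557, 700]
Lookup 401: h=11, probe 11,12,2,7 → found at 7.

4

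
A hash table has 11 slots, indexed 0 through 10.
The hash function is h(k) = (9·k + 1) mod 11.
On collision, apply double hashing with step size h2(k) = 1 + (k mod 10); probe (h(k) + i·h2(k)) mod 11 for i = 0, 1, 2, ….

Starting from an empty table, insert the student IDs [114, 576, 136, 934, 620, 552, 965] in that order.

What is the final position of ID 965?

114: h=4 -> slot 4
576: h=4, h2=7, probe 4,0 -> slot 0
136: h=4, h2=7, probe 4,0,7 -> slot 7
934: h=3 -> slot 3
620: h=4, h2=1, probe 4,5 -> slot 5
552: h=8 -> slot 8
965: h=7, h2=6, probe 7,2 -> slot 2
Table: [576, —, 965, 934, 114, 620, —, 136, 552, —, —]

2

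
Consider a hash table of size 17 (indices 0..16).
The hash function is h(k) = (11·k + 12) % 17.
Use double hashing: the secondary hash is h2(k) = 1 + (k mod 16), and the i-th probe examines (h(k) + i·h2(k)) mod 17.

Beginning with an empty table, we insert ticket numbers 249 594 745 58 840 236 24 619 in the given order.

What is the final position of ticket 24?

249: h=14 → slot 14
594: h=1 → slot 1
745: h=13 → slot 13
58: h=4 → slot 4
840: h=4, h2=9, probe 4,13,5 → slot 5
236: h=7 → slot 7
24: h=4, h2=9, probe 4,13,5,14,6 → slot 6
619: h=4, h2=12, probe 4,16 → slot 16
Table: [∅, 594, ∅, ∅, 58, 840, 24, 236, ∅, ∅, ∅, ∅, ∅, 745, 249, ∅, 619]

6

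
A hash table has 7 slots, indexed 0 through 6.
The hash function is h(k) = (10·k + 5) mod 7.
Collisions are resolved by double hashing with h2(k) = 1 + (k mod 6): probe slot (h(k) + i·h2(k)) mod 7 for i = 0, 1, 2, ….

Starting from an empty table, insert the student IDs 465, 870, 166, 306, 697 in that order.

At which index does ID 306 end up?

465: h=0 -> slot 0
870: h=4 -> slot 4
166: h=6 -> slot 6
306: h=6, h2=1, probe 6,0,1 -> slot 1
697: h=3 -> slot 3
Table: [465, 306, _, 697, 870, _, 166]

1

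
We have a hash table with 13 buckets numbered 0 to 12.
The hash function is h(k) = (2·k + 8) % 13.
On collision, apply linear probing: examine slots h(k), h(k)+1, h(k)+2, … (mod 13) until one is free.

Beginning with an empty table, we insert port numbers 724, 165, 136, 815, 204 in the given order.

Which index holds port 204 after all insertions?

724: h=0 -> slot 0
165: h=0, probe 0,1 -> slot 1
136: h=7 -> slot 7
815: h=0, probe 0,1,2 -> slot 2
204: h=0, probe 0,1,2,3 -> slot 3
Table: [724, 165, 815, 204, ∅, ∅, ∅, 136, ∅, ∅, ∅, ∅, ∅]

3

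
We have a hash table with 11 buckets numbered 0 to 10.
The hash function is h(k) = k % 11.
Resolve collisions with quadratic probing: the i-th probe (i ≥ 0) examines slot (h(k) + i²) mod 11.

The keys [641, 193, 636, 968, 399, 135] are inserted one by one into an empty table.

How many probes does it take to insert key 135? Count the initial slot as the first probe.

3

641 hashes to 3; slot 3 is free -> place at 3.
193 hashes to 6; slot 6 is free -> place at 6.
636 hashes to 9; slot 9 is free -> place at 9.
968 hashes to 0; slot 0 is free -> place at 0.
399 hashes to 3; 3 taken -> place at 4.
135 hashes to 3; 3,4 taken -> place at 7.
Table: [968, -, -, 641, 399, -, 193, 135, -, 636, -]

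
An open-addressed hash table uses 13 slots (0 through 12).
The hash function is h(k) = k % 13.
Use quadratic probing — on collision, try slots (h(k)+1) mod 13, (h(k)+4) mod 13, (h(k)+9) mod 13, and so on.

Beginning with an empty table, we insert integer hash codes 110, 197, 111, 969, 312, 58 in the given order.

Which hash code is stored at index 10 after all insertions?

110 hashes to 6; slot 6 is free -> place at 6.
197 hashes to 2; slot 2 is free -> place at 2.
111 hashes to 7; slot 7 is free -> place at 7.
969 hashes to 7; 7 taken -> place at 8.
312 hashes to 0; slot 0 is free -> place at 0.
58 hashes to 6; 6,7 taken -> place at 10.
Table: [312, -, 197, -, -, -, 110, 111, 969, -, 58, -, -]

58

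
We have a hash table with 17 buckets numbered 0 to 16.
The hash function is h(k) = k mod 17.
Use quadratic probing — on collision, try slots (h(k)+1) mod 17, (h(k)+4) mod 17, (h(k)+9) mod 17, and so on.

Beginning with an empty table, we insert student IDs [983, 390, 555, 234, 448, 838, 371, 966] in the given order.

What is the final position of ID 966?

983 hashes to 14; slot 14 is free => place at 14.
390 hashes to 16; slot 16 is free => place at 16.
555 hashes to 11; slot 11 is free => place at 11.
234 hashes to 13; slot 13 is free => place at 13.
448 hashes to 6; slot 6 is free => place at 6.
838 hashes to 5; slot 5 is free => place at 5.
371 hashes to 14; 14 taken => place at 15.
966 hashes to 14; 14,15 taken => place at 1.
Table: [_, 966, _, _, _, 838, 448, _, _, _, _, 555, _, 234, 983, 371, 390]

1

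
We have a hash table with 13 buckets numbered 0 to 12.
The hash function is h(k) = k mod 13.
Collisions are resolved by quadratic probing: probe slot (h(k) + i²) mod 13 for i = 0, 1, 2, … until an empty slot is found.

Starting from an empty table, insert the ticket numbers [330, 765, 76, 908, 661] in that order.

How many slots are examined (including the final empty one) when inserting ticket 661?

4

330 hashes to 5; slot 5 is free → place at 5.
765 hashes to 11; slot 11 is free → place at 11.
76 hashes to 11; 11 taken → place at 12.
908 hashes to 11; 11,12 taken → place at 2.
661 hashes to 11; 11,12,2 taken → place at 7.
Table: [., ., 908, ., ., 330, ., 661, ., ., ., 765, 76]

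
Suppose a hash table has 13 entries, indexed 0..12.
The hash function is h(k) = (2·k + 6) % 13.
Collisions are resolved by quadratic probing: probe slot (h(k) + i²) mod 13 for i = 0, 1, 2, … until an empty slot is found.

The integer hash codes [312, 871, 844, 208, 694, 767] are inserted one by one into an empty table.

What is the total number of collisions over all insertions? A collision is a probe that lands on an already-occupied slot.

6

Insert 312: h=6, slot 6 empty => index 6.
Insert 871: h=6, slot 6 occupied => index 7.
Insert 844: h=4, slot 4 empty => index 4.
Insert 208: h=6, slots 6,7 occupied => index 10.
Insert 694: h=3, slot 3 empty => index 3.
Insert 767: h=6, slots 6,7,10 occupied => index 2.
Table: [_, _, 767, 694, 844, _, 312, 871, _, _, 208, _, _]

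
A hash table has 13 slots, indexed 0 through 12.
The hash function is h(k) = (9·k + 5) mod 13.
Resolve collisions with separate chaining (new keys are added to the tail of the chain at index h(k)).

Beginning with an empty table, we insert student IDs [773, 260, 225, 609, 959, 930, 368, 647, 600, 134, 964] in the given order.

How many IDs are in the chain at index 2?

3

Insert 773: h=7, bucket 7 empty → new chain.
Insert 260: h=5, bucket 5 empty → new chain.
Insert 225: h=2, bucket 2 empty → new chain.
Insert 609: h=0, bucket 0 empty → new chain.
Insert 959: h=4, bucket 4 empty → new chain.
Insert 930: h=3, bucket 3 empty → new chain.
Insert 368: h=2, bucket 2 nonempty → append to chain.
Insert 647: h=4, bucket 4 nonempty → append to chain.
Insert 600: h=10, bucket 10 empty → new chain.
Insert 134: h=2, bucket 2 nonempty → append to chain.
Insert 964: h=10, bucket 10 nonempty → append to chain.
Final buckets:
0: 609
1: .
2: 225 -> 368 -> 134
3: 930
4: 959 -> 647
5: 260
6: .
7: 773
8: .
9: .
10: 600 -> 964
11: .
12: .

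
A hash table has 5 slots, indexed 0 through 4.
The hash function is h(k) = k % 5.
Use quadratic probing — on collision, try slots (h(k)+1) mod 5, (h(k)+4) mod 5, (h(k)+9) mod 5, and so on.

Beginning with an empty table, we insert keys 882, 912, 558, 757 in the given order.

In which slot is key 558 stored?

4

Insert 882: h=2, slot 2 empty → index 2.
Insert 912: h=2, slot 2 occupied → index 3.
Insert 558: h=3, slot 3 occupied → index 4.
Insert 757: h=2, slots 2,3 occupied → index 1.
Table: [∅, 757, 882, 912, 558]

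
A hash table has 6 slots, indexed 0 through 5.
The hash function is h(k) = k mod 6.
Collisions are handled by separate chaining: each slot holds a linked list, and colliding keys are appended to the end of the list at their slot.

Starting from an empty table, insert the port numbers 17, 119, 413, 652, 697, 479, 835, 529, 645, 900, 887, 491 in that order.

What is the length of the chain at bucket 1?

3

Insert 17: h=5, bucket 5 empty -> new chain.
Insert 119: h=5, bucket 5 nonempty -> append to chain.
Insert 413: h=5, bucket 5 nonempty -> append to chain.
Insert 652: h=4, bucket 4 empty -> new chain.
Insert 697: h=1, bucket 1 empty -> new chain.
Insert 479: h=5, bucket 5 nonempty -> append to chain.
Insert 835: h=1, bucket 1 nonempty -> append to chain.
Insert 529: h=1, bucket 1 nonempty -> append to chain.
Insert 645: h=3, bucket 3 empty -> new chain.
Insert 900: h=0, bucket 0 empty -> new chain.
Insert 887: h=5, bucket 5 nonempty -> append to chain.
Insert 491: h=5, bucket 5 nonempty -> append to chain.
Final buckets:
0: 900
1: 697 -> 835 -> 529
2: -
3: 645
4: 652
5: 17 -> 119 -> 413 -> 479 -> 887 -> 491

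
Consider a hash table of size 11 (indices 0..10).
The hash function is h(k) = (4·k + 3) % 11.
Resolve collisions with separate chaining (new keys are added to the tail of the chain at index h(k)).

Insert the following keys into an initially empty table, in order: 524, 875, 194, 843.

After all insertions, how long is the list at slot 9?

Insert 524: h=9, bucket 9 empty -> new chain.
Insert 875: h=5, bucket 5 empty -> new chain.
Insert 194: h=9, bucket 9 nonempty -> append to chain.
Insert 843: h=9, bucket 9 nonempty -> append to chain.
Final buckets:
0: ∅
1: ∅
2: ∅
3: ∅
4: ∅
5: 875
6: ∅
7: ∅
8: ∅
9: 524 -> 194 -> 843
10: ∅

3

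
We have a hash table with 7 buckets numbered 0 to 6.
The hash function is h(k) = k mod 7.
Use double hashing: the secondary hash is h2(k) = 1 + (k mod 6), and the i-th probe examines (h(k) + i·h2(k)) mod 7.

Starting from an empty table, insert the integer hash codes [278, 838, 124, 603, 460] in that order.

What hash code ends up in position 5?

278

278 hashes to 5; slot 5 is free => place at 5.
838 hashes to 5, h2=5; 5 taken => place at 3.
124 hashes to 5, h2=5; 5,3 taken => place at 1.
603 hashes to 1, h2=4; 1,5 taken => place at 2.
460 hashes to 5, h2=5; 5,3,1 taken => place at 6.
Table: [_, 124, 603, 838, _, 278, 460]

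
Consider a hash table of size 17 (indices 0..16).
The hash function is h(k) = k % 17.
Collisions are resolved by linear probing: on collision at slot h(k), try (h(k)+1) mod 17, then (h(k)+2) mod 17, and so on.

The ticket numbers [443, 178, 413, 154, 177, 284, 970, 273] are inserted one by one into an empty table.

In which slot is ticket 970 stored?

3

443 hashes to 1; slot 1 is free => place at 1.
178 hashes to 8; slot 8 is free => place at 8.
413 hashes to 5; slot 5 is free => place at 5.
154 hashes to 1; 1 taken => place at 2.
177 hashes to 7; slot 7 is free => place at 7.
284 hashes to 12; slot 12 is free => place at 12.
970 hashes to 1; 1,2 taken => place at 3.
273 hashes to 1; 1,2,3 taken => place at 4.
Table: [∅, 443, 154, 970, 273, 413, ∅, 177, 178, ∅, ∅, ∅, 284, ∅, ∅, ∅, ∅]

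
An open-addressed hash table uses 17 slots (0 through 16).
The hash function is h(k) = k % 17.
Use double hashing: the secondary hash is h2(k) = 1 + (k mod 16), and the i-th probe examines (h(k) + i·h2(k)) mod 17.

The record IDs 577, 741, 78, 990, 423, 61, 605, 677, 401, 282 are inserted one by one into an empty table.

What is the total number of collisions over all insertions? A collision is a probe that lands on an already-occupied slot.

577: h=16 → slot 16
741: h=10 → slot 10
78: h=10, h2=15, probe 10,8 → slot 8
990: h=4 → slot 4
423: h=15 → slot 15
61: h=10, h2=14, probe 10,7 → slot 7
605: h=10, h2=14, probe 10,7,4,1 → slot 1
677: h=14 → slot 14
401: h=10, h2=2, probe 10,12 → slot 12
282: h=10, h2=11, probe 10,4,15,9 → slot 9
Table: [., 605, ., ., 990, ., ., 61, 78, 282, 741, ., 401, ., 677, 423, 577]

9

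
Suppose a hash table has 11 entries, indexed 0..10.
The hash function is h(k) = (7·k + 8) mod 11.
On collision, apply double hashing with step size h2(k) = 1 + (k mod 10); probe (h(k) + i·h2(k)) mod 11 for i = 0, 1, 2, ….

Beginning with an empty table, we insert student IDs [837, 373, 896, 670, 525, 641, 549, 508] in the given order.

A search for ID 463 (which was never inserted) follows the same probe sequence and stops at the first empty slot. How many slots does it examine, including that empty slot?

837: h=4 → slot 4
373: h=1 → slot 1
896: h=10 → slot 10
670: h=1, h2=1, probe 1,2 → slot 2
525: h=9 → slot 9
641: h=7 → slot 7
549: h=1, h2=10, probe 1,0 → slot 0
508: h=0, h2=9, probe 0,9,7,5 → slot 5
Table: [549, 373, 670, ∅, 837, 508, ∅, 641, ∅, 525, 896]
Lookup 463: h=4, h2=4, probe 4,8 → slot 8 empty, not found.

2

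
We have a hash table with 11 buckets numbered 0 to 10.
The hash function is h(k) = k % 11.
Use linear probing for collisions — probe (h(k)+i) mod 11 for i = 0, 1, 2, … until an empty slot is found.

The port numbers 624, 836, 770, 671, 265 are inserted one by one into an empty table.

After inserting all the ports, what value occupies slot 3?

265

624: h=8 → slot 8
836: h=0 → slot 0
770: h=0, probe 0,1 → slot 1
671: h=0, probe 0,1,2 → slot 2
265: h=1, probe 1,2,3 → slot 3
Table: [836, 770, 671, 265, —, —, —, —, 624, —, —]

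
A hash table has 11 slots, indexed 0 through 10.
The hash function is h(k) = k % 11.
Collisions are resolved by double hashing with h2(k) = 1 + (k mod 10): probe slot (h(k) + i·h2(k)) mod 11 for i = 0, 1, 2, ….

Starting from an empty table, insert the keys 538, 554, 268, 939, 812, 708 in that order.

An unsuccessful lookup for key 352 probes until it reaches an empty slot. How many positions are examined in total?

3

538 hashes to 10; slot 10 is free => place at 10.
554 hashes to 4; slot 4 is free => place at 4.
268 hashes to 4, h2=9; 4 taken => place at 2.
939 hashes to 4, h2=10; 4 taken => place at 3.
812 hashes to 9; slot 9 is free => place at 9.
708 hashes to 4, h2=9; 4,2 taken => place at 0.
Table: [708, ∅, 268, 939, 554, ∅, ∅, ∅, ∅, 812, 538]
Lookup 352: h=0, h2=3, probe 0,3,6 → slot 6 empty, not found.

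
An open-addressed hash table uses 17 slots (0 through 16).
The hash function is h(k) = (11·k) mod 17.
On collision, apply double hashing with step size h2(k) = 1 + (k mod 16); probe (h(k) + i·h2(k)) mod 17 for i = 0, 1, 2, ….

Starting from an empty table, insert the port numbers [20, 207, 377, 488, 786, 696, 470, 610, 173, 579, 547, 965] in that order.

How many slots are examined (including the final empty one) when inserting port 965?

20 hashes to 16; slot 16 is free => place at 16.
207 hashes to 16, h2=16; 16 taken => place at 15.
377 hashes to 16, h2=10; 16 taken => place at 9.
488 hashes to 13; slot 13 is free => place at 13.
786 hashes to 10; slot 10 is free => place at 10.
696 hashes to 6; slot 6 is free => place at 6.
470 hashes to 2; slot 2 is free => place at 2.
610 hashes to 12; slot 12 is free => place at 12.
173 hashes to 16, h2=14; 16,13,10 taken => place at 7.
579 hashes to 11; slot 11 is free => place at 11.
547 hashes to 16, h2=4; 16 taken => place at 3.
965 hashes to 7, h2=6; 7,13,2 taken => place at 8.
Table: [—, —, 470, 547, —, —, 696, 173, 965, 377, 786, 579, 610, 488, —, 207, 20]

4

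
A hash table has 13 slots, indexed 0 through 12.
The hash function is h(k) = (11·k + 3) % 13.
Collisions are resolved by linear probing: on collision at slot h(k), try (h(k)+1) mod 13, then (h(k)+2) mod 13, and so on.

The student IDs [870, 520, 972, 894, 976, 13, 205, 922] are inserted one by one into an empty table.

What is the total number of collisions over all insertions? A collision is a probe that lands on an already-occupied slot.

870 hashes to 5; slot 5 is free → place at 5.
520 hashes to 3; slot 3 is free → place at 3.
972 hashes to 9; slot 9 is free → place at 9.
894 hashes to 9; 9 taken → place at 10.
976 hashes to 1; slot 1 is free → place at 1.
13 hashes to 3; 3 taken → place at 4.
205 hashes to 9; 9,10 taken → place at 11.
922 hashes to 5; 5 taken → place at 6.
Table: [_, 976, _, 520, 13, 870, 922, _, _, 972, 894, 205, _]

5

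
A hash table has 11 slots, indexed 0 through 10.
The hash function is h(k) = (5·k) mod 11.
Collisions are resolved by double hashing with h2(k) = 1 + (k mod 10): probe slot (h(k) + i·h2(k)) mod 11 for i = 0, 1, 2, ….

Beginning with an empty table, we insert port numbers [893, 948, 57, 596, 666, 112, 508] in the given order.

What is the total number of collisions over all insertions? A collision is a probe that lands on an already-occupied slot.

893: h=10 → slot 10
948: h=10, h2=9, probe 10,8 → slot 8
57: h=10, h2=8, probe 10,7 → slot 7
596: h=10, h2=7, probe 10,6 → slot 6
666: h=8, h2=7, probe 8,4 → slot 4
112: h=10, h2=3, probe 10,2 → slot 2
508: h=10, h2=9, probe 10,8,6,4,2,0 → slot 0
Table: [508, ., 112, ., 666, ., 596, 57, 948, ., 893]

10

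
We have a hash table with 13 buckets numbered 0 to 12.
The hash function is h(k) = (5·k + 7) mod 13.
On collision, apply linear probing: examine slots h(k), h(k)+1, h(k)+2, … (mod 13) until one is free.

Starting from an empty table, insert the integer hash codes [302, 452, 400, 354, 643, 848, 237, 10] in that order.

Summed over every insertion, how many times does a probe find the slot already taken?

Insert 302: h=9, slot 9 empty -> index 9.
Insert 452: h=5, slot 5 empty -> index 5.
Insert 400: h=5, slot 5 occupied -> index 6.
Insert 354: h=9, slot 9 occupied -> index 10.
Insert 643: h=11, slot 11 empty -> index 11.
Insert 848: h=9, slots 9,10,11 occupied -> index 12.
Insert 237: h=9, slots 9,10,11,12 occupied -> index 0.
Insert 10: h=5, slots 5,6 occupied -> index 7.
Table: [237, _, _, _, _, 452, 400, 10, _, 302, 354, 643, 848]

11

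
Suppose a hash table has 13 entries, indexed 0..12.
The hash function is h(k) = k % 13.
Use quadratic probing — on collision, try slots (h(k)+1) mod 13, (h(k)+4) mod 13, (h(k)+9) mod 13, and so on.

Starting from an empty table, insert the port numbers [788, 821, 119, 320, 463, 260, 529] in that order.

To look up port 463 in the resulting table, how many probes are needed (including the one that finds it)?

3

788 hashes to 8; slot 8 is free -> place at 8.
821 hashes to 2; slot 2 is free -> place at 2.
119 hashes to 2; 2 taken -> place at 3.
320 hashes to 8; 8 taken -> place at 9.
463 hashes to 8; 8,9 taken -> place at 12.
260 hashes to 0; slot 0 is free -> place at 0.
529 hashes to 9; 9 taken -> place at 10.
Table: [260, ∅, 821, 119, ∅, ∅, ∅, ∅, 788, 320, 529, ∅, 463]
Lookup 463: h=8, probe 8,9,12 → found at 12.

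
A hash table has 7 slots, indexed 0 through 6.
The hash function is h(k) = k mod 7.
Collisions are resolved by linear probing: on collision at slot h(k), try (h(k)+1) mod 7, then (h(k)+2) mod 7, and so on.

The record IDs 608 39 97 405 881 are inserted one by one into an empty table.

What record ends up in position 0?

97

608 hashes to 6; slot 6 is free → place at 6.
39 hashes to 4; slot 4 is free → place at 4.
97 hashes to 6; 6 taken → place at 0.
405 hashes to 6; 6,0 taken → place at 1.
881 hashes to 6; 6,0,1 taken → place at 2.
Table: [97, 405, 881, _, 39, _, 608]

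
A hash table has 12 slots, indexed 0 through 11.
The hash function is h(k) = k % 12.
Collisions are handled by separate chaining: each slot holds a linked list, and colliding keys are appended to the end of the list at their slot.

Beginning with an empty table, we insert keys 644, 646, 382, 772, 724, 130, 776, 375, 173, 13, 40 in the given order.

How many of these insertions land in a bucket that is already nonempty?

5

Insert 644: h=8, bucket 8 empty -> new chain.
Insert 646: h=10, bucket 10 empty -> new chain.
Insert 382: h=10, bucket 10 nonempty -> append to chain.
Insert 772: h=4, bucket 4 empty -> new chain.
Insert 724: h=4, bucket 4 nonempty -> append to chain.
Insert 130: h=10, bucket 10 nonempty -> append to chain.
Insert 776: h=8, bucket 8 nonempty -> append to chain.
Insert 375: h=3, bucket 3 empty -> new chain.
Insert 173: h=5, bucket 5 empty -> new chain.
Insert 13: h=1, bucket 1 empty -> new chain.
Insert 40: h=4, bucket 4 nonempty -> append to chain.
Final buckets:
0: -
1: 13
2: -
3: 375
4: 772 -> 724 -> 40
5: 173
6: -
7: -
8: 644 -> 776
9: -
10: 646 -> 382 -> 130
11: -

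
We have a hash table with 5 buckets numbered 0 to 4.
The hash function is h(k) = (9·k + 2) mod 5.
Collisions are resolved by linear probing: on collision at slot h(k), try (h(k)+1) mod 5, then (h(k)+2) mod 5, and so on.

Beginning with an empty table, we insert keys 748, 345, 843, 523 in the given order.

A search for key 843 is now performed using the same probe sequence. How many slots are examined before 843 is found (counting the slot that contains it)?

2

748: h=4 -> slot 4
345: h=2 -> slot 2
843: h=4, probe 4,0 -> slot 0
523: h=4, probe 4,0,1 -> slot 1
Table: [843, 523, 345, ∅, 748]
Lookup 843: h=4, probe 4,0 → found at 0.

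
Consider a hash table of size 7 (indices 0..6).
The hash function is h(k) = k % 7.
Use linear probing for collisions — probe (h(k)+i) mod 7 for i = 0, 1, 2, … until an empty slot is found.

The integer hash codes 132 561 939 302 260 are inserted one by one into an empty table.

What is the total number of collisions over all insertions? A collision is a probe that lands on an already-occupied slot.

6

132: h=6 => slot 6
561: h=1 => slot 1
939: h=1, probe 1,2 => slot 2
302: h=1, probe 1,2,3 => slot 3
260: h=1, probe 1,2,3,4 => slot 4
Table: [∅, 561, 939, 302, 260, ∅, 132]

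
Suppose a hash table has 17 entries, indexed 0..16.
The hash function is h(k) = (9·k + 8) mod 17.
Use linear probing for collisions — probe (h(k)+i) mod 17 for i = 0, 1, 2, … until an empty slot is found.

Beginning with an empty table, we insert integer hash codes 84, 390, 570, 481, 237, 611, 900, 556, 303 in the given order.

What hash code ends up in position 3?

611

Insert 84: h=16, slot 16 empty → index 16.
Insert 390: h=16, slot 16 occupied → index 0.
Insert 570: h=4, slot 4 empty → index 4.
Insert 481: h=2, slot 2 empty → index 2.
Insert 237: h=16, slots 16,0 occupied → index 1.
Insert 611: h=16, slots 16,0,1,2 occupied → index 3.
Insert 900: h=16, slots 16,0,1,2,3,4 occupied → index 5.
Insert 556: h=14, slot 14 empty → index 14.
Insert 303: h=15, slot 15 empty → index 15.
Table: [390, 237, 481, 611, 570, 900, ., ., ., ., ., ., ., ., 556, 303, 84]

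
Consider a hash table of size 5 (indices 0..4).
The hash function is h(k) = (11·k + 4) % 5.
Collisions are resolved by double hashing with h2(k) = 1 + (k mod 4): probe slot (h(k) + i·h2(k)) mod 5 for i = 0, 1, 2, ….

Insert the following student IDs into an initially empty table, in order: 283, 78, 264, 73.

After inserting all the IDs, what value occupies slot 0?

78

Insert 283: h=2, slot 2 empty => index 2.
Insert 78: h=2, h2=3, slot 2 occupied => index 0.
Insert 264: h=3, slot 3 empty => index 3.
Insert 73: h=2, h2=2, slot 2 occupied => index 4.
Table: [78, _, 283, 264, 73]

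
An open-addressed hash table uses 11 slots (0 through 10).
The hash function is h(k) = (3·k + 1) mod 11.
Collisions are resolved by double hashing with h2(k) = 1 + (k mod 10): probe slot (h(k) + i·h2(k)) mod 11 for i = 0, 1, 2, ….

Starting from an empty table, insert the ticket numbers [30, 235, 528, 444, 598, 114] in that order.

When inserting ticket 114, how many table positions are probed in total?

4

30: h=3 -> slot 3
235: h=2 -> slot 2
528: h=1 -> slot 1
444: h=2, h2=5, probe 2,7 -> slot 7
598: h=2, h2=9, probe 2,0 -> slot 0
114: h=2, h2=5, probe 2,7,1,6 -> slot 6
Table: [598, 528, 235, 30, —, —, 114, 444, —, —, —]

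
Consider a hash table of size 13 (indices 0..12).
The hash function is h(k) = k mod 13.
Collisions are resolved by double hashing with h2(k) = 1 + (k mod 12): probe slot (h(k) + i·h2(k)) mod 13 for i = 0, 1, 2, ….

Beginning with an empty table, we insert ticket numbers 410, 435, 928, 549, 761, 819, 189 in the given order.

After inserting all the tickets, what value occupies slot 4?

410 hashes to 7; slot 7 is free => place at 7.
435 hashes to 6; slot 6 is free => place at 6.
928 hashes to 5; slot 5 is free => place at 5.
549 hashes to 3; slot 3 is free => place at 3.
761 hashes to 7, h2=6; 7 taken => place at 0.
819 hashes to 0, h2=4; 0 taken => place at 4.
189 hashes to 7, h2=10; 7,4 taken => place at 1.
Table: [761, 189, -, 549, 819, 928, 435, 410, -, -, -, -, -]

819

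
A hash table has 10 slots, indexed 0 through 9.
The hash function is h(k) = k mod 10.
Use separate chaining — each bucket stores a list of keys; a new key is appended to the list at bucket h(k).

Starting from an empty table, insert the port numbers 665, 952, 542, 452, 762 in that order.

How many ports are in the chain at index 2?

665 → bucket 5
952 → bucket 2
542 → bucket 2 (collision)
452 → bucket 2 (collision)
762 → bucket 2 (collision)
Final buckets:
0: .
1: .
2: 952 -> 542 -> 452 -> 762
3: .
4: .
5: 665
6: .
7: .
8: .
9: .

4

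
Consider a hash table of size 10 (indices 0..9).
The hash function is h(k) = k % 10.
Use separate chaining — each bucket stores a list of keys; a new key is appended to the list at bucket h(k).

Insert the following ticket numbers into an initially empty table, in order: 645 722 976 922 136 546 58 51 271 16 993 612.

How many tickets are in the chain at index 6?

4

Insert 645: h=5, bucket 5 empty -> new chain.
Insert 722: h=2, bucket 2 empty -> new chain.
Insert 976: h=6, bucket 6 empty -> new chain.
Insert 922: h=2, bucket 2 nonempty -> append to chain.
Insert 136: h=6, bucket 6 nonempty -> append to chain.
Insert 546: h=6, bucket 6 nonempty -> append to chain.
Insert 58: h=8, bucket 8 empty -> new chain.
Insert 51: h=1, bucket 1 empty -> new chain.
Insert 271: h=1, bucket 1 nonempty -> append to chain.
Insert 16: h=6, bucket 6 nonempty -> append to chain.
Insert 993: h=3, bucket 3 empty -> new chain.
Insert 612: h=2, bucket 2 nonempty -> append to chain.
Final buckets:
0: -
1: 51 -> 271
2: 722 -> 922 -> 612
3: 993
4: -
5: 645
6: 976 -> 136 -> 546 -> 16
7: -
8: 58
9: -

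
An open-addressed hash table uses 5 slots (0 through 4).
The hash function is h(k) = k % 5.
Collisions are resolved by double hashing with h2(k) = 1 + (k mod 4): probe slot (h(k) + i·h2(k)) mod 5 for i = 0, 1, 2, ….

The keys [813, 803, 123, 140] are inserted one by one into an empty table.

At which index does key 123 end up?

Insert 813: h=3, slot 3 empty -> index 3.
Insert 803: h=3, h2=4, slot 3 occupied -> index 2.
Insert 123: h=3, h2=4, slots 3,2 occupied -> index 1.
Insert 140: h=0, slot 0 empty -> index 0.
Table: [140, 123, 803, 813, -]

1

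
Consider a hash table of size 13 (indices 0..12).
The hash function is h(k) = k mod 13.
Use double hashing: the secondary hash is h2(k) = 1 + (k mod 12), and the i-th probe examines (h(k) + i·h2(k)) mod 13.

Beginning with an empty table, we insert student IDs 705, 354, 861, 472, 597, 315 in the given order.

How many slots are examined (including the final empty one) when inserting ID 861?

2

Insert 705: h=3, slot 3 empty => index 3.
Insert 354: h=3, h2=7, slot 3 occupied => index 10.
Insert 861: h=3, h2=10, slot 3 occupied => index 0.
Insert 472: h=4, slot 4 empty => index 4.
Insert 597: h=12, slot 12 empty => index 12.
Insert 315: h=3, h2=4, slot 3 occupied => index 7.
Table: [861, —, —, 705, 472, —, —, 315, —, —, 354, —, 597]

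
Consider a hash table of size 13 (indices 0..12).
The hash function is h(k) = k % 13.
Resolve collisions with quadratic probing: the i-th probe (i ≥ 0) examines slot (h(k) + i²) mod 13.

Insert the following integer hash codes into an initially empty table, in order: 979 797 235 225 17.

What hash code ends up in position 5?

Insert 979: h=4, slot 4 empty → index 4.
Insert 797: h=4, slot 4 occupied → index 5.
Insert 235: h=1, slot 1 empty → index 1.
Insert 225: h=4, slots 4,5 occupied → index 8.
Insert 17: h=4, slots 4,5,8 occupied → index 0.
Table: [17, 235, -, -, 979, 797, -, -, 225, -, -, -, -]

797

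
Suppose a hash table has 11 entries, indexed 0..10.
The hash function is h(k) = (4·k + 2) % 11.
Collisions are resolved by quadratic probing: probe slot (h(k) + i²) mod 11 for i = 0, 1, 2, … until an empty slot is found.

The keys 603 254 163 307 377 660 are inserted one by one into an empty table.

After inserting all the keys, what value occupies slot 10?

307

Insert 603: h=5, slot 5 empty -> index 5.
Insert 254: h=6, slot 6 empty -> index 6.
Insert 163: h=5, slots 5,6 occupied -> index 9.
Insert 307: h=9, slot 9 occupied -> index 10.
Insert 377: h=3, slot 3 empty -> index 3.
Insert 660: h=2, slot 2 empty -> index 2.
Table: [-, -, 660, 377, -, 603, 254, -, -, 163, 307]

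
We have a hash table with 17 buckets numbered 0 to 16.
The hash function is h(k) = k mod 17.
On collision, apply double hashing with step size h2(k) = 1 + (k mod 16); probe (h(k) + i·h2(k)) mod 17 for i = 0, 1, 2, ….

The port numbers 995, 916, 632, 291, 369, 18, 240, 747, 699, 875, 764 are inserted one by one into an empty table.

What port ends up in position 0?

995: h=9 → slot 9
916: h=15 → slot 15
632: h=3 → slot 3
291: h=2 → slot 2
369: h=12 → slot 12
18: h=1 → slot 1
240: h=2, h2=1, probe 2,3,4 → slot 4
747: h=16 → slot 16
699: h=2, h2=12, probe 2,14 → slot 14
875: h=8 → slot 8
764: h=16, h2=13, probe 16,12,8,4,0 → slot 0
Table: [764, 18, 291, 632, 240, ., ., ., 875, 995, ., ., 369, ., 699, 916, 747]

764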